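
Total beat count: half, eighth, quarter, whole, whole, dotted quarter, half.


Reasoning:
Beat values:
  half = 2 beats
  eighth = 0.5 beats
  quarter = 1 beat
  whole = 4 beats
  whole = 4 beats
  dotted quarter = 1.5 beats
  half = 2 beats
Sum = 2 + 0.5 + 1 + 4 + 4 + 1.5 + 2
= 15 beats


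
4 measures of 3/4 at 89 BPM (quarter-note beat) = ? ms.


Quarter-note beat duration = 60000 / 89 ms
Beats per measure (3/4) = 3
One measure = 3 × 60000 / 89 = 180000 / 89 ms
4 measures = 4 × 180000 / 89 = 720000 / 89
= 8089.9 ms


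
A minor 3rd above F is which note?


Let's work it out.
A 3rd spans 3 letter names, so from F we land on A
A minor 3rd = 3 semitones above F
Spell A at that pitch: Ab
= Ab


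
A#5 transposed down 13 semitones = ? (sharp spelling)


Reasoning:
A#5: chromatic position 10 in octave 5 → absolute = 5×12 + 10 = 70
Transpose down 13: 70 - 13 = 57
57 = 4×12 + 9 → A in octave 4
Result = A4


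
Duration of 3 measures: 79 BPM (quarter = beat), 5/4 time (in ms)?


Working:
Quarter-note beat duration = 60000 / 79 ms
Beats per measure (5/4) = 5
One measure = 5 × 60000 / 79 = 300000 / 79 ms
3 measures = 3 × 300000 / 79 = 900000 / 79
= 11392.4 ms


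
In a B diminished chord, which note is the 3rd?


Solution.
Diminished triad = root + minor 3rd (3 semitones) + diminished 5th (6 semitones)
A triad on B stacks thirds, so the chord tones use letter names B-D-F
Root: B
Minor 3rd above B: D
Diminished 5th above B: F
The 3rd = D


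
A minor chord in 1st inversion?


Reasoning:
Root position: A C E
1st inversion: move root up an octave
Bass note: C
Notes (bottom to top) = C E A


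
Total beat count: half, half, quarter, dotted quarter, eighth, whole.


Beat values:
  half = 2 beats
  half = 2 beats
  quarter = 1 beat
  dotted quarter = 1.5 beats
  eighth = 0.5 beats
  whole = 4 beats
Sum = 2 + 2 + 1 + 1.5 + 0.5 + 4
= 11 beats


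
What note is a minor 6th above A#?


Reasoning:
A 6th spans 6 letter names, so from A we land on F
A minor 6th = 8 semitones above A#
Spell F at that pitch: F#
= F#


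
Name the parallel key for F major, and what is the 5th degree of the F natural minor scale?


Parallel keys share the same tonic but differ in mode
F major → parallel is F minor
F natural minor scale: F G Ab Bb C Db Eb
= F minor; 5th degree = C


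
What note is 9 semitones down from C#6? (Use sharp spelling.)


C#6: chromatic position 1 in octave 6 → absolute = 6×12 + 1 = 73
Transpose down 9: 73 - 9 = 64
64 = 5×12 + 4 → E in octave 5
Result = E5


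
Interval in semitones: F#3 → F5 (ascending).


Step by step:
Absolute semitone position = octave×12 + chromatic position
F#3: 3×12 + 6 = 42
F5: 5×12 + 5 = 65
Difference = 65 - 42 = 23
= 23 semitones


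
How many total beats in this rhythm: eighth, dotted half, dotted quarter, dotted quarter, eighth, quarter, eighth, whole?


Working:
Beat values:
  eighth = 0.5 beats
  dotted half = 3 beats
  dotted quarter = 1.5 beats
  dotted quarter = 1.5 beats
  eighth = 0.5 beats
  quarter = 1 beat
  eighth = 0.5 beats
  whole = 4 beats
Sum = 0.5 + 3 + 1.5 + 1.5 + 0.5 + 1 + 0.5 + 4
= 12.5 beats


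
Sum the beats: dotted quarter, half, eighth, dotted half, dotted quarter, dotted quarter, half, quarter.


Reasoning:
Beat values:
  dotted quarter = 1.5 beats
  half = 2 beats
  eighth = 0.5 beats
  dotted half = 3 beats
  dotted quarter = 1.5 beats
  dotted quarter = 1.5 beats
  half = 2 beats
  quarter = 1 beat
Sum = 1.5 + 2 + 0.5 + 3 + 1.5 + 1.5 + 2 + 1
= 13 beats


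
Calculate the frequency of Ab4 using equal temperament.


Reasoning:
f = 440 × 2^(n/12) where n = semitones from A4
Ab4: -1 semitones from A4
f = 440 × 2^(-1/12)
f = 415.30 Hz


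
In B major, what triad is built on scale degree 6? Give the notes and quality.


Reasoning:
B major scale: B C# D# E F# G# A#
Diatonic triad on degree 6 stacks scale notes 6, 1, 3: G# B D#
G#→B = 3 semitones; G#→D# = 7 semitones → minor triad
= G# B D# (minor)


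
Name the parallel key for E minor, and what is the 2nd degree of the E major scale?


Reasoning:
Parallel keys share the same tonic but differ in mode
E minor → parallel is E major
E major scale: E F# G# A B C# D#
= E major; 2nd degree = F#


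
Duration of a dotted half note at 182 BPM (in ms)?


Reasoning:
One quarter-note beat = 60000 / BPM = 60000 / 182 ms
Dotted half note = 3 × quarter note
Duration = 3 × 60000 / 182 = 180000 / 182
= 989.0 ms


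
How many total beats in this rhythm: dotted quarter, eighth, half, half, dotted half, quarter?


Solution.
Beat values:
  dotted quarter = 1.5 beats
  eighth = 0.5 beats
  half = 2 beats
  half = 2 beats
  dotted half = 3 beats
  quarter = 1 beat
Sum = 1.5 + 0.5 + 2 + 2 + 3 + 1
= 10 beats


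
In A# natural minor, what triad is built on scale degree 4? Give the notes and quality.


Step by step:
A# natural minor scale: A# B# C# D# E# F# G#
Diatonic triad on degree 4 stacks scale notes 4, 6, 1: D# F# A#
D#→F# = 3 semitones; D#→A# = 7 semitones → minor triad
= D# F# A# (minor)


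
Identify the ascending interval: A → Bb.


Step by step:
Letter names: A → B spans 2 letter names → a 2nd
Semitones: A → Bb = 1 half-step
A 2nd of 1 semitone is a minor 2nd
= minor 2nd


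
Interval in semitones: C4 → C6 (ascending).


Let's work it out.
Absolute semitone position = octave×12 + chromatic position
C4: 4×12 + 0 = 48
C6: 6×12 + 0 = 72
Difference = 72 - 48 = 24
= 24 semitones


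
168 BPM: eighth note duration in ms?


Let's work it out.
One quarter-note beat = 60000 / BPM = 60000 / 168 ms
Eighth note = 1/2 × quarter note
Duration = 1/2 × 60000 / 168 = 30000 / 168
= 178.6 ms


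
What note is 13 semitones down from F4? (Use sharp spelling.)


Working:
F4: chromatic position 5 in octave 4 → absolute = 4×12 + 5 = 53
Transpose down 13: 53 - 13 = 40
40 = 3×12 + 4 → E in octave 3
Result = E3


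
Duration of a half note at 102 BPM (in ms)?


Solution.
One quarter-note beat = 60000 / BPM = 60000 / 102 ms
Half note = 2 × quarter note
Duration = 2 × 60000 / 102 = 120000 / 102
= 1176.5 ms


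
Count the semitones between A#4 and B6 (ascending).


Solution.
Absolute semitone position = octave×12 + chromatic position
A#4: 4×12 + 10 = 58
B6: 6×12 + 11 = 83
Difference = 83 - 58 = 25
= 25 semitones


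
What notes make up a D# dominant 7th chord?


Let's work it out.
Dominant 7th chord = root + major 3rd + perfect 5th + minor 7th
Seventh chords stack in thirds, so the letter names are D-F-A-C
Root: D#
Major 3rd above D#: F##
Perfect 5th above D#: A#
Minor 7th above D#: C#
Chord = D# F## A# C#


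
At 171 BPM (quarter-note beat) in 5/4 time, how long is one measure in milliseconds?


Working:
Quarter-note beat duration = 60000 / 171 ms
Beats per measure (5/4) = 5
One measure = 5 × 60000 / 171 = 300000 / 171 ms
= 1754.4 ms


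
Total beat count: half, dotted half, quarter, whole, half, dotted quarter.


Solution.
Beat values:
  half = 2 beats
  dotted half = 3 beats
  quarter = 1 beat
  whole = 4 beats
  half = 2 beats
  dotted quarter = 1.5 beats
Sum = 2 + 3 + 1 + 4 + 2 + 1.5
= 13.5 beats


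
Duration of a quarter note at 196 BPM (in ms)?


Solution.
One quarter-note beat = 60000 / BPM = 60000 / 196 ms
Duration = 60000 / 196
= 306.1 ms


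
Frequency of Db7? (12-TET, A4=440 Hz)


Reasoning:
f = 440 × 2^(n/12) where n = semitones from A4
Db7: 28 semitones from A4
f = 440 × 2^(28/12)
f = 2217.46 Hz


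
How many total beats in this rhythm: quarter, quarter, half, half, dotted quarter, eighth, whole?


Let's work it out.
Beat values:
  quarter = 1 beat
  quarter = 1 beat
  half = 2 beats
  half = 2 beats
  dotted quarter = 1.5 beats
  eighth = 0.5 beats
  whole = 4 beats
Sum = 1 + 1 + 2 + 2 + 1.5 + 0.5 + 4
= 12 beats


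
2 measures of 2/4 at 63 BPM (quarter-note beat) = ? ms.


Working:
Quarter-note beat duration = 60000 / 63 ms
Beats per measure (2/4) = 2
One measure = 2 × 60000 / 63 = 120000 / 63 ms
2 measures = 2 × 120000 / 63 = 240000 / 63
= 3809.5 ms


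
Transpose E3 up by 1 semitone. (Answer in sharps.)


Reasoning:
E3: chromatic position 4 in octave 3 → absolute = 3×12 + 4 = 40
Transpose up 1: 40 + 1 = 41
41 = 3×12 + 5 → F in octave 3
Result = F3


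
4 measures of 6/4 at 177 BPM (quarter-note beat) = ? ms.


Working:
Quarter-note beat duration = 60000 / 177 ms
Beats per measure (6/4) = 6
One measure = 6 × 60000 / 177 = 360000 / 177 ms
4 measures = 4 × 360000 / 177 = 1440000 / 177
= 8135.6 ms


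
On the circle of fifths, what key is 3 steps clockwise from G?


Reasoning:
Each clockwise step on the circle of fifths moves up a perfect 5th
From G: G → D → A → E
= E


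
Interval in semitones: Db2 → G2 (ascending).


Working:
Absolute semitone position = octave×12 + chromatic position
Db2: 2×12 + 1 = 25
G2: 2×12 + 7 = 31
Difference = 31 - 25 = 6
= 6 semitones


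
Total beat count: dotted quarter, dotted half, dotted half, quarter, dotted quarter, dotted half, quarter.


Beat values:
  dotted quarter = 1.5 beats
  dotted half = 3 beats
  dotted half = 3 beats
  quarter = 1 beat
  dotted quarter = 1.5 beats
  dotted half = 3 beats
  quarter = 1 beat
Sum = 1.5 + 3 + 3 + 1 + 1.5 + 3 + 1
= 14 beats


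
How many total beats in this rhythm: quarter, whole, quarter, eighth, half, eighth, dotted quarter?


Working:
Beat values:
  quarter = 1 beat
  whole = 4 beats
  quarter = 1 beat
  eighth = 0.5 beats
  half = 2 beats
  eighth = 0.5 beats
  dotted quarter = 1.5 beats
Sum = 1 + 4 + 1 + 0.5 + 2 + 0.5 + 1.5
= 10.5 beats


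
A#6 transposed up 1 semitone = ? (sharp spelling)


Step by step:
A#6: chromatic position 10 in octave 6 → absolute = 6×12 + 10 = 82
Transpose up 1: 82 + 1 = 83
83 = 6×12 + 11 → B in octave 6
Result = B6


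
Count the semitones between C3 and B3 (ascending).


Reasoning:
Absolute semitone position = octave×12 + chromatic position
C3: 3×12 + 0 = 36
B3: 3×12 + 11 = 47
Difference = 47 - 36 = 11
= 11 semitones


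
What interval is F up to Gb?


Letter names: F → G spans 2 letter names → a 2nd
Semitones: F → Gb = 1 half-step
A 2nd of 1 semitone is a minor 2nd
= minor 2nd


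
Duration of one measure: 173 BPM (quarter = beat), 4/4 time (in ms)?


Reasoning:
Quarter-note beat duration = 60000 / 173 ms
Beats per measure (4/4) = 4
One measure = 4 × 60000 / 173 = 240000 / 173 ms
= 1387.3 ms


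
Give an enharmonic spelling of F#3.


Solution.
Enharmonic notes sound the same pitch but are spelled with different letter names
F# and Gb name the same pitch class
= Gb3


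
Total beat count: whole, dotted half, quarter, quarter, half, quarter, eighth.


Beat values:
  whole = 4 beats
  dotted half = 3 beats
  quarter = 1 beat
  quarter = 1 beat
  half = 2 beats
  quarter = 1 beat
  eighth = 0.5 beats
Sum = 4 + 3 + 1 + 1 + 2 + 1 + 0.5
= 12.5 beats


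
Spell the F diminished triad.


Solution.
Diminished triad = root + minor 3rd (3 semitones) + diminished 5th (6 semitones)
A triad on F stacks thirds, so the chord tones use letter names F-A-C
Root: F
Minor 3rd above F: Ab
Diminished 5th above F: Cb
Chord = F Ab Cb


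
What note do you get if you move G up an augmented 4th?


augmented 4th: 4 letter names, 6 semitones
Letter: G + 3 → C
Pitch: G + 6 semitones, spelled as a C → C#
= C#


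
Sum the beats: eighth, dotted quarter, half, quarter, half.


Beat values:
  eighth = 0.5 beats
  dotted quarter = 1.5 beats
  half = 2 beats
  quarter = 1 beat
  half = 2 beats
Sum = 0.5 + 1.5 + 2 + 1 + 2
= 7 beats


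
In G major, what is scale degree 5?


Major scale pattern: W-W-H-W-W-W-H (2-2-1-2-2-2-1 semitones)
Starting from G:
  G + 2 semitones → A
  A + 2 semitones → B
  B + 1 semitone → C
  C + 2 semitones → D
  D + 2 semitones → E
  E + 2 semitones → F#
  F# + 1 semitone → G
Scale: G A B C D E F#
Degree 5 = D


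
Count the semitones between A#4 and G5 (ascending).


Absolute semitone position = octave×12 + chromatic position
A#4: 4×12 + 10 = 58
G5: 5×12 + 7 = 67
Difference = 67 - 58 = 9
= 9 semitones


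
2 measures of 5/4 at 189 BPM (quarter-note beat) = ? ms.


Quarter-note beat duration = 60000 / 189 ms
Beats per measure (5/4) = 5
One measure = 5 × 60000 / 189 = 300000 / 189 ms
2 measures = 2 × 300000 / 189 = 600000 / 189
= 3174.6 ms


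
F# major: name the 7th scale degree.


Major scale pattern: W-W-H-W-W-W-H (2-2-1-2-2-2-1 semitones)
Starting from F#:
  F# + 2 semitones → G#
  G# + 2 semitones → A#
  A# + 1 semitone → B
  B + 2 semitones → C#
  C# + 2 semitones → D#
  D# + 2 semitones → E#
  E# + 1 semitone → F#
Scale: F# G# A# B C# D# E#
Degree 7 = E#


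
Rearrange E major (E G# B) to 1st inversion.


Root position: E G# B
1st inversion: move root up an octave
Bass note: G#
Notes (bottom to top) = G# B E


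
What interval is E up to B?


Let's work it out.
Letter names: E → B spans 5 letter names → a 5th
Semitones: E → B = 7 half-steps
A 5th of 7 semitones is a perfect 5th
= perfect 5th


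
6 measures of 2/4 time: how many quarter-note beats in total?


Reasoning:
Time signature 2/4: the bottom number 4 means the quarter note gets one count
The top number 2 means 2 quarter-note beats per measure
Total = 2 × 6 measures
= 12 quarter-note beats


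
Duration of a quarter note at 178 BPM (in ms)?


Working:
One quarter-note beat = 60000 / BPM = 60000 / 178 ms
Duration = 60000 / 178
= 337.1 ms


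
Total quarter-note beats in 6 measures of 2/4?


Step by step:
Time signature 2/4: the bottom number 4 means the quarter note gets one count
The top number 2 means 2 quarter-note beats per measure
Total = 2 × 6 measures
= 12 quarter-note beats


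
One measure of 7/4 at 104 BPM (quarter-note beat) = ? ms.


Step by step:
Quarter-note beat duration = 60000 / 104 ms
Beats per measure (7/4) = 7
One measure = 7 × 60000 / 104 = 420000 / 104 ms
= 4038.5 ms


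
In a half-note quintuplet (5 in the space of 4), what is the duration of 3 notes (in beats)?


Step by step:
Quintuplet: 5 notes occupy the space of 4 half notes
Space = 4 × 2 = 8 beats
Each quintuplet note = 8 / 5 = 8/5 beats
3 notes = 3 × 8/5 = 24/5
= 24/5 beats


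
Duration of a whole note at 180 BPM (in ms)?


Step by step:
One quarter-note beat = 60000 / BPM = 60000 / 180 ms
Whole note = 4 × quarter note
Duration = 4 × 60000 / 180 = 240000 / 180
= 1333.3 ms


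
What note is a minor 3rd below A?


A 3rd spans 3 letter names, so from A we land on F
A minor 3rd = 3 semitones below A
Spell F at that pitch: F#
= F#


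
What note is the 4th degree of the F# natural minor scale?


Step by step:
Natural minor scale pattern: W-H-W-W-H-W-W (2-1-2-2-1-2-2 semitones)
Starting from F#:
  F# + 2 semitones → G#
  G# + 1 semitone → A
  A + 2 semitones → B
  B + 2 semitones → C#
  C# + 1 semitone → D
  D + 2 semitones → E
  E + 2 semitones → F#
Scale: F# G# A B C# D E
Degree 4 = B


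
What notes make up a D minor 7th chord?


Minor 7th chord = root + minor 3rd + perfect 5th + minor 7th
Seventh chords stack in thirds, so the letter names are D-F-A-C
Root: D
Minor 3rd above D: F
Perfect 5th above D: A
Minor 7th above D: C
Chord = D F A C


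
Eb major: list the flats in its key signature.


Let's work it out.
Flat major keys: C(0), F(1), Bb(2), Eb(3), Ab(4), Db(5), Gb(6), Cb(7)
Eb major has 3 flats
Order of flats: Bb Eb Ab Db Gb Cb Fb → first 3: Bb, Eb, Ab
= Bb, Eb, Ab


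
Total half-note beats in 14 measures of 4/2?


Step by step:
Time signature 4/2: the bottom number 2 means the half note gets one count
The top number 4 means 4 half-note beats per measure
Total = 4 × 14 measures
= 56 half-note beats


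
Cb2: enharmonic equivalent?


Step by step:
Enharmonic notes sound the same pitch but are spelled with different letter names
Cb and B name the same pitch class
Octave numbers change at C, so Cb2 = B1
= B1


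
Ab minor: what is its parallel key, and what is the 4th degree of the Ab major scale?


Solution.
Parallel keys share the same tonic but differ in mode
Ab minor → parallel is Ab major
Ab major scale: Ab Bb C Db Eb F G
= Ab major; 4th degree = Db


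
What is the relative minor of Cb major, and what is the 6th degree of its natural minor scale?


Working:
The relative minor shares the major's key signature and starts on its 6th degree
6th degree = a major 6th above the tonic; a major 6th above Cb is Ab
→ relative minor of Cb major is Ab minor
Ab natural minor scale: Ab Bb Cb Db Eb Fb Gb
= Ab minor; 6th degree = Fb


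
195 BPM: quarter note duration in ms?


One quarter-note beat = 60000 / BPM = 60000 / 195 ms
Duration = 60000 / 195
= 307.7 ms


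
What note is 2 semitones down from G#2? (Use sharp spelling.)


G#2: chromatic position 8 in octave 2 → absolute = 2×12 + 8 = 32
Transpose down 2: 32 - 2 = 30
30 = 2×12 + 6 → F# in octave 2
Result = F#2


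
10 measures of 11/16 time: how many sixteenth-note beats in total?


Let's work it out.
Time signature 11/16: the bottom number 16 means the sixteenth note gets one count
The top number 11 means 11 sixteenth-note beats per measure
Total = 11 × 10 measures
= 110 sixteenth-note beats


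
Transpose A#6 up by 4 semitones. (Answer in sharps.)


A#6: chromatic position 10 in octave 6 → absolute = 6×12 + 10 = 82
Transpose up 4: 82 + 4 = 86
86 = 7×12 + 2 → D in octave 7
Result = D7


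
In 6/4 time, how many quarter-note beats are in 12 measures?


Reasoning:
Time signature 6/4: the bottom number 4 means the quarter note gets one count
The top number 6 means 6 quarter-note beats per measure
Total = 6 × 12 measures
= 72 quarter-note beats


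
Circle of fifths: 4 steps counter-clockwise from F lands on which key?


Step by step:
Each counter-clockwise step moves down a perfect 5th (= up a perfect 4th)
From F: F → Bb → Eb → Ab → Db
= Db


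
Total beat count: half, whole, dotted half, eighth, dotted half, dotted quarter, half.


Beat values:
  half = 2 beats
  whole = 4 beats
  dotted half = 3 beats
  eighth = 0.5 beats
  dotted half = 3 beats
  dotted quarter = 1.5 beats
  half = 2 beats
Sum = 2 + 4 + 3 + 0.5 + 3 + 1.5 + 2
= 16 beats


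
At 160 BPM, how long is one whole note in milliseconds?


Working:
One quarter-note beat = 60000 / BPM = 60000 / 160 ms
Whole note = 4 × quarter note
Duration = 4 × 60000 / 160 = 240000 / 160
= 1500.0 ms


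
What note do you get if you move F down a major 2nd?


Solution.
major 2nd: 2 letter names, 2 semitones
Letter: F - 1 → E
Pitch: F - 2 semitones, spelled as an E → Eb
= Eb


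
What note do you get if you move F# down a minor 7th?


Let's work it out.
minor 7th: 7 letter names, 10 semitones
Letter: F - 6 → G
Pitch: F# - 10 semitones, spelled as a G → G#
= G#


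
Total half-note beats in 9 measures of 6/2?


Working:
Time signature 6/2: the bottom number 2 means the half note gets one count
The top number 6 means 6 half-note beats per measure
Total = 6 × 9 measures
= 54 half-note beats


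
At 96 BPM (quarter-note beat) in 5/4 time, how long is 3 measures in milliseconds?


Working:
Quarter-note beat duration = 60000 / 96 ms
Beats per measure (5/4) = 5
One measure = 5 × 60000 / 96 = 300000 / 96 ms
3 measures = 3 × 300000 / 96 = 900000 / 96
= 9375.0 ms


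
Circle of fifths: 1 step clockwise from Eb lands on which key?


Let's work it out.
Each clockwise step on the circle of fifths moves up a perfect 5th
From Eb: Eb → Bb
= Bb


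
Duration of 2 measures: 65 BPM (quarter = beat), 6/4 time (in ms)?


Working:
Quarter-note beat duration = 60000 / 65 ms
Beats per measure (6/4) = 6
One measure = 6 × 60000 / 65 = 360000 / 65 ms
2 measures = 2 × 360000 / 65 = 720000 / 65
= 11076.9 ms


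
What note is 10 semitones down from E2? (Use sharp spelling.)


Let's work it out.
E2: chromatic position 4 in octave 2 → absolute = 2×12 + 4 = 28
Transpose down 10: 28 - 10 = 18
18 = 1×12 + 6 → F# in octave 1
Result = F#1


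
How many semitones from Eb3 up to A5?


Step by step:
Absolute semitone position = octave×12 + chromatic position
Eb3: 3×12 + 3 = 39
A5: 5×12 + 9 = 69
Difference = 69 - 39 = 30
= 30 semitones


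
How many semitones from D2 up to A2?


Solution.
Absolute semitone position = octave×12 + chromatic position
D2: 2×12 + 2 = 26
A2: 2×12 + 9 = 33
Difference = 33 - 26 = 7
= 7 semitones


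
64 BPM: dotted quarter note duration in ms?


Reasoning:
One quarter-note beat = 60000 / BPM = 60000 / 64 ms
Dotted quarter note = 3/2 × quarter note
Duration = 3/2 × 60000 / 64 = 90000 / 64
= 1406.2 ms


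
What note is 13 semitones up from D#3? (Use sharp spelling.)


Let's work it out.
D#3: chromatic position 3 in octave 3 → absolute = 3×12 + 3 = 39
Transpose up 13: 39 + 13 = 52
52 = 4×12 + 4 → E in octave 4
Result = E4


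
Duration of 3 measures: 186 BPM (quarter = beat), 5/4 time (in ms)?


Solution.
Quarter-note beat duration = 60000 / 186 ms
Beats per measure (5/4) = 5
One measure = 5 × 60000 / 186 = 300000 / 186 ms
3 measures = 3 × 300000 / 186 = 900000 / 186
= 4838.7 ms


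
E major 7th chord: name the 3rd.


Let's work it out.
Major 7th chord = root + major 3rd + perfect 5th + major 7th
Seventh chords stack in thirds, so the letter names are E-G-B-D
Root: E
Major 3rd above E: G#
Perfect 5th above E: B
Major 7th above E: D#
The 3rd = G#


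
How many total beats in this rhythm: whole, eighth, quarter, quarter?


Beat values:
  whole = 4 beats
  eighth = 0.5 beats
  quarter = 1 beat
  quarter = 1 beat
Sum = 4 + 0.5 + 1 + 1
= 6.5 beats


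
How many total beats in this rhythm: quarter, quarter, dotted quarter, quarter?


Reasoning:
Beat values:
  quarter = 1 beat
  quarter = 1 beat
  dotted quarter = 1.5 beats
  quarter = 1 beat
Sum = 1 + 1 + 1.5 + 1
= 4.5 beats


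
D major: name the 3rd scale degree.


Let's work it out.
Major scale pattern: W-W-H-W-W-W-H (2-2-1-2-2-2-1 semitones)
Starting from D:
  D + 2 semitones → E
  E + 2 semitones → F#
  F# + 1 semitone → G
  G + 2 semitones → A
  A + 2 semitones → B
  B + 2 semitones → C#
  C# + 1 semitone → D
Scale: D E F# G A B C#
Degree 3 = F#


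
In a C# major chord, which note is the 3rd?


Working:
Major triad = root + major 3rd (4 semitones) + perfect 5th (7 semitones)
A triad on C# stacks thirds, so the chord tones use letter names C-E-G
Root: C#
Major 3rd above C#: E#
Perfect 5th above C#: G#
The 3rd = E#


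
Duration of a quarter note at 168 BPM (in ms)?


Reasoning:
One quarter-note beat = 60000 / BPM = 60000 / 168 ms
Duration = 60000 / 168
= 357.1 ms


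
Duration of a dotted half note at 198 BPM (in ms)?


One quarter-note beat = 60000 / BPM = 60000 / 198 ms
Dotted half note = 3 × quarter note
Duration = 3 × 60000 / 198 = 180000 / 198
= 909.1 ms


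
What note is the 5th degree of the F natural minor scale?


Step by step:
Natural minor scale pattern: W-H-W-W-H-W-W (2-1-2-2-1-2-2 semitones)
Starting from F:
  F + 2 semitones → G
  G + 1 semitone → Ab
  Ab + 2 semitones → Bb
  Bb + 2 semitones → C
  C + 1 semitone → Db
  Db + 2 semitones → Eb
  Eb + 2 semitones → F
Scale: F G Ab Bb C Db Eb
Degree 5 = C


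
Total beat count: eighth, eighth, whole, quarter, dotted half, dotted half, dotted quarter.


Working:
Beat values:
  eighth = 0.5 beats
  eighth = 0.5 beats
  whole = 4 beats
  quarter = 1 beat
  dotted half = 3 beats
  dotted half = 3 beats
  dotted quarter = 1.5 beats
Sum = 0.5 + 0.5 + 4 + 1 + 3 + 3 + 1.5
= 13.5 beats


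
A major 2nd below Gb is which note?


A 2nd spans 2 letter names, so from G we land on F
A major 2nd = 2 semitones below Gb
Spell F at that pitch: Fb
= Fb


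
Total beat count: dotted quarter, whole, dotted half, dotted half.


Beat values:
  dotted quarter = 1.5 beats
  whole = 4 beats
  dotted half = 3 beats
  dotted half = 3 beats
Sum = 1.5 + 4 + 3 + 3
= 11.5 beats


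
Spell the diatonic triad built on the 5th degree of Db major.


Reasoning:
Db major scale: Db Eb F Gb Ab Bb C
Diatonic triad on degree 5 stacks scale notes 5, 7, 2: Ab C Eb
Ab→C = 4 semitones; Ab→Eb = 7 semitones → major triad
= Ab C Eb (major)


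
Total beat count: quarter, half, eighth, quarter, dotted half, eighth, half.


Beat values:
  quarter = 1 beat
  half = 2 beats
  eighth = 0.5 beats
  quarter = 1 beat
  dotted half = 3 beats
  eighth = 0.5 beats
  half = 2 beats
Sum = 1 + 2 + 0.5 + 1 + 3 + 0.5 + 2
= 10 beats


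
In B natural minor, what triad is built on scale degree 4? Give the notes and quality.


Reasoning:
B natural minor scale: B C# D E F# G A
Diatonic triad on degree 4 stacks scale notes 4, 6, 1: E G B
E→G = 3 semitones; E→B = 7 semitones → minor triad
= E G B (minor)


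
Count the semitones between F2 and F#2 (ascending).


Working:
Absolute semitone position = octave×12 + chromatic position
F2: 2×12 + 5 = 29
F#2: 2×12 + 6 = 30
Difference = 30 - 29 = 1
= 1 semitone


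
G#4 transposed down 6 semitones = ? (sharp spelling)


G#4: chromatic position 8 in octave 4 → absolute = 4×12 + 8 = 56
Transpose down 6: 56 - 6 = 50
50 = 4×12 + 2 → D in octave 4
Result = D4


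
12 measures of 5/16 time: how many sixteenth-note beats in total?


Reasoning:
Time signature 5/16: the bottom number 16 means the sixteenth note gets one count
The top number 5 means 5 sixteenth-note beats per measure
Total = 5 × 12 measures
= 60 sixteenth-note beats


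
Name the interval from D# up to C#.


Step by step:
Letter names: D → C spans 7 letter names → a 7th
Semitones: D# → C# = 10 half-steps
A 7th of 10 semitones is a minor 7th
= minor 7th


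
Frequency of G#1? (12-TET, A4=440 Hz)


Let's work it out.
f = 440 × 2^(n/12) where n = semitones from A4
G#1: -37 semitones from A4
f = 440 × 2^(-37/12)
f = 51.91 Hz


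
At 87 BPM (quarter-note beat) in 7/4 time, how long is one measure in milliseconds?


Solution.
Quarter-note beat duration = 60000 / 87 ms
Beats per measure (7/4) = 7
One measure = 7 × 60000 / 87 = 420000 / 87 ms
= 4827.6 ms


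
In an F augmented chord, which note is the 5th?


Augmented triad = root + major 3rd (4 semitones) + augmented 5th (8 semitones)
A triad on F stacks thirds, so the chord tones use letter names F-A-C
Root: F
Major 3rd above F: A
Augmented 5th above F: C#
The 5th = C#


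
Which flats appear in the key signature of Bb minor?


Reasoning:
Flat minor keys: A(0), D(1), G(2), C(3), F(4), Bb(5), Eb(6), Ab(7)
Bb minor has 5 flats
Order of flats: Bb Eb Ab Db Gb Cb Fb → first 5: Bb, Eb, Ab, Db, Gb
= Bb, Eb, Ab, Db, Gb


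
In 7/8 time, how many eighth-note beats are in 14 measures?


Time signature 7/8: the bottom number 8 means the eighth note gets one count
The top number 7 means 7 eighth-note beats per measure
Total = 7 × 14 measures
= 98 eighth-note beats


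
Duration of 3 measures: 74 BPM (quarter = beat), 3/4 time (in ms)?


Quarter-note beat duration = 60000 / 74 ms
Beats per measure (3/4) = 3
One measure = 3 × 60000 / 74 = 180000 / 74 ms
3 measures = 3 × 180000 / 74 = 540000 / 74
= 7297.3 ms


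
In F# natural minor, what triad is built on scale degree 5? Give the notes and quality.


Solution.
F# natural minor scale: F# G# A B C# D E
Diatonic triad on degree 5 stacks scale notes 5, 7, 2: C# E G#
C#→E = 3 semitones; C#→G# = 7 semitones → minor triad
= C# E G# (minor)


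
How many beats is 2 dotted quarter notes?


Base quarter note = 1 beat
Dot 1 adds half the previous value: +1/2
One dotted quarter = 1 + 1/2 = 3/2
2 of them = 2 × 3/2 = 3
= 3 beats


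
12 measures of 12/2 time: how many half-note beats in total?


Time signature 12/2: the bottom number 2 means the half note gets one count
The top number 12 means 12 half-note beats per measure
Total = 12 × 12 measures
= 144 half-note beats


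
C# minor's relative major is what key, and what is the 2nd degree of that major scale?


Reasoning:
The relative major shares the key signature and is a minor 3rd above the minor tonic
A minor 3rd above C# is E
→ relative major of C# minor is E major
E major scale: E F# G# A B C# D#
= E major; 2nd degree = F#


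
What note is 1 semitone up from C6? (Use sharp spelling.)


Step by step:
C6: chromatic position 0 in octave 6 → absolute = 6×12 + 0 = 72
Transpose up 1: 72 + 1 = 73
73 = 6×12 + 1 → C# in octave 6
Result = C#6


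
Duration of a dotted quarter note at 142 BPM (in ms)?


Step by step:
One quarter-note beat = 60000 / BPM = 60000 / 142 ms
Dotted quarter note = 3/2 × quarter note
Duration = 3/2 × 60000 / 142 = 90000 / 142
= 633.8 ms


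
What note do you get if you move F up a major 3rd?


Solution.
major 3rd: 3 letter names, 4 semitones
Letter: F + 2 → A
Pitch: F + 4 semitones, spelled as an A → A
= A


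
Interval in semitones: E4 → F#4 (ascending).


Step by step:
Absolute semitone position = octave×12 + chromatic position
E4: 4×12 + 4 = 52
F#4: 4×12 + 6 = 54
Difference = 54 - 52 = 2
= 2 semitones


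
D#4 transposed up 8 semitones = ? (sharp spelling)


Let's work it out.
D#4: chromatic position 3 in octave 4 → absolute = 4×12 + 3 = 51
Transpose up 8: 51 + 8 = 59
59 = 4×12 + 11 → B in octave 4
Result = B4


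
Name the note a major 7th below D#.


Working:
A 7th spans 7 letter names, so from D we land on E
A major 7th = 11 semitones below D#
Spell E at that pitch: E
= E


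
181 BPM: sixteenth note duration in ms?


Step by step:
One quarter-note beat = 60000 / BPM = 60000 / 181 ms
Sixteenth note = 1/4 × quarter note
Duration = 1/4 × 60000 / 181 = 15000 / 181
= 82.9 ms


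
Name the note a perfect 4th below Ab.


Solution.
A 4th spans 4 letter names, so from A we land on E
A perfect 4th = 5 semitones below Ab
Spell E at that pitch: Eb
= Eb


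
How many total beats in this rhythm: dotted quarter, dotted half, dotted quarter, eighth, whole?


Solution.
Beat values:
  dotted quarter = 1.5 beats
  dotted half = 3 beats
  dotted quarter = 1.5 beats
  eighth = 0.5 beats
  whole = 4 beats
Sum = 1.5 + 3 + 1.5 + 0.5 + 4
= 10.5 beats


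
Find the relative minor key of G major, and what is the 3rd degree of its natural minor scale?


Solution.
The relative minor shares the major's key signature and starts on its 6th degree
6th degree = a major 6th above the tonic; a major 6th above G is E
→ relative minor of G major is E minor
E natural minor scale: E F# G A B C D
= E minor; 3rd degree = G


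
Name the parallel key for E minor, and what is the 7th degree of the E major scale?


Step by step:
Parallel keys share the same tonic but differ in mode
E minor → parallel is E major
E major scale: E F# G# A B C# D#
= E major; 7th degree = D#


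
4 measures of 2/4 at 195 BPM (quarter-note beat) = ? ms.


Quarter-note beat duration = 60000 / 195 ms
Beats per measure (2/4) = 2
One measure = 2 × 60000 / 195 = 120000 / 195 ms
4 measures = 4 × 120000 / 195 = 480000 / 195
= 2461.5 ms


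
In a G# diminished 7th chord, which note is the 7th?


Diminished 7th chord = root + minor 3rd + diminished 5th + diminished 7th
Seventh chords stack in thirds, so the letter names are G-B-D-F
Root: G#
Minor 3rd above G#: B
Diminished 5th above G#: D
Diminished 7th above G#: F
The 7th = F


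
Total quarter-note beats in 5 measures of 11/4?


Time signature 11/4: the bottom number 4 means the quarter note gets one count
The top number 11 means 11 quarter-note beats per measure
Total = 11 × 5 measures
= 55 quarter-note beats


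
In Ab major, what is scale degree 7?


Major scale pattern: W-W-H-W-W-W-H (2-2-1-2-2-2-1 semitones)
Starting from Ab:
  Ab + 2 semitones → Bb
  Bb + 2 semitones → C
  C + 1 semitone → Db
  Db + 2 semitones → Eb
  Eb + 2 semitones → F
  F + 2 semitones → G
  G + 1 semitone → Ab
Scale: Ab Bb C Db Eb F G
Degree 7 = G


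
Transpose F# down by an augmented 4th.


Working:
augmented 4th: 4 letter names, 6 semitones
Letter: F - 3 → C
Pitch: F# - 6 semitones, spelled as a C → C
= C


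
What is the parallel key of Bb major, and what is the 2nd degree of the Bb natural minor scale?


Solution.
Parallel keys share the same tonic but differ in mode
Bb major → parallel is Bb minor
Bb natural minor scale: Bb C Db Eb F Gb Ab
= Bb minor; 2nd degree = C


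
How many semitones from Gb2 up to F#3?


Absolute semitone position = octave×12 + chromatic position
Gb2: 2×12 + 6 = 30
F#3: 3×12 + 6 = 42
Difference = 42 - 30 = 12
= 12 semitones


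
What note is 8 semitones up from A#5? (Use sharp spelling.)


Reasoning:
A#5: chromatic position 10 in octave 5 → absolute = 5×12 + 10 = 70
Transpose up 8: 70 + 8 = 78
78 = 6×12 + 6 → F# in octave 6
Result = F#6


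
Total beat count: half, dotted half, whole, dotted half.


Working:
Beat values:
  half = 2 beats
  dotted half = 3 beats
  whole = 4 beats
  dotted half = 3 beats
Sum = 2 + 3 + 4 + 3
= 12 beats


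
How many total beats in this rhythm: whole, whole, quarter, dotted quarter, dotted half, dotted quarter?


Working:
Beat values:
  whole = 4 beats
  whole = 4 beats
  quarter = 1 beat
  dotted quarter = 1.5 beats
  dotted half = 3 beats
  dotted quarter = 1.5 beats
Sum = 4 + 4 + 1 + 1.5 + 3 + 1.5
= 15 beats


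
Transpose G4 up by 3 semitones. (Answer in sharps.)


Solution.
G4: chromatic position 7 in octave 4 → absolute = 4×12 + 7 = 55
Transpose up 3: 55 + 3 = 58
58 = 4×12 + 10 → A# in octave 4
Result = A#4


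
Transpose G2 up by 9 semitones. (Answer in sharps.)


Step by step:
G2: chromatic position 7 in octave 2 → absolute = 2×12 + 7 = 31
Transpose up 9: 31 + 9 = 40
40 = 3×12 + 4 → E in octave 3
Result = E3


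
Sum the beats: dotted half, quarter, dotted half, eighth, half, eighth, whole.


Let's work it out.
Beat values:
  dotted half = 3 beats
  quarter = 1 beat
  dotted half = 3 beats
  eighth = 0.5 beats
  half = 2 beats
  eighth = 0.5 beats
  whole = 4 beats
Sum = 3 + 1 + 3 + 0.5 + 2 + 0.5 + 4
= 14 beats


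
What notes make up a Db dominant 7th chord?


Step by step:
Dominant 7th chord = root + major 3rd + perfect 5th + minor 7th
Seventh chords stack in thirds, so the letter names are D-F-A-C
Root: Db
Major 3rd above Db: F
Perfect 5th above Db: Ab
Minor 7th above Db: Cb
Chord = Db F Ab Cb


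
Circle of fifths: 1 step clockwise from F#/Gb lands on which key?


Reasoning:
Each clockwise step on the circle of fifths moves up a perfect 5th
From F#/Gb: F#/Gb → Db
= Db


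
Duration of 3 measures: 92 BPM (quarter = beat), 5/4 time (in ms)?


Reasoning:
Quarter-note beat duration = 60000 / 92 ms
Beats per measure (5/4) = 5
One measure = 5 × 60000 / 92 = 300000 / 92 ms
3 measures = 3 × 300000 / 92 = 900000 / 92
= 9782.6 ms


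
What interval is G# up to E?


Working:
Letter names: G → E spans 6 letter names → a 6th
Semitones: G# → E = 8 half-steps
A 6th of 8 semitones is a minor 6th
= minor 6th


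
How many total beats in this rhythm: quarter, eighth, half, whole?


Beat values:
  quarter = 1 beat
  eighth = 0.5 beats
  half = 2 beats
  whole = 4 beats
Sum = 1 + 0.5 + 2 + 4
= 7.5 beats


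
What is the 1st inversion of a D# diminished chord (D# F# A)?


Root position: D# F# A
1st inversion: move root up an octave
Bass note: F#
Notes (bottom to top) = F# A D#


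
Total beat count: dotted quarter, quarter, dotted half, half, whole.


Let's work it out.
Beat values:
  dotted quarter = 1.5 beats
  quarter = 1 beat
  dotted half = 3 beats
  half = 2 beats
  whole = 4 beats
Sum = 1.5 + 1 + 3 + 2 + 4
= 11.5 beats


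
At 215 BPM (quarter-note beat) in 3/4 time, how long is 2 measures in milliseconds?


Step by step:
Quarter-note beat duration = 60000 / 215 ms
Beats per measure (3/4) = 3
One measure = 3 × 60000 / 215 = 180000 / 215 ms
2 measures = 2 × 180000 / 215 = 360000 / 215
= 1674.4 ms


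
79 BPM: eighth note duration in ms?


Step by step:
One quarter-note beat = 60000 / BPM = 60000 / 79 ms
Eighth note = 1/2 × quarter note
Duration = 1/2 × 60000 / 79 = 30000 / 79
= 379.7 ms


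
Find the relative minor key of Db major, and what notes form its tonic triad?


Reasoning:
The relative minor shares the major's key signature and starts on its 6th degree
6th degree = a major 6th above the tonic; a major 6th above Db is Bb
→ relative minor of Db major is Bb minor
Tonic triad of Bb minor = root + minor 3rd + perfect 5th = Bb Db F
= Bb minor; triad = Bb Db F


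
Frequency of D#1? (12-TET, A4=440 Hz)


Reasoning:
f = 440 × 2^(n/12) where n = semitones from A4
D#1: -42 semitones from A4
f = 440 × 2^(-42/12)
f = 38.89 Hz


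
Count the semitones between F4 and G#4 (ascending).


Let's work it out.
Absolute semitone position = octave×12 + chromatic position
F4: 4×12 + 5 = 53
G#4: 4×12 + 8 = 56
Difference = 56 - 53 = 3
= 3 semitones


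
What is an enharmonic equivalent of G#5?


Let's work it out.
Enharmonic notes sound the same pitch but are spelled with different letter names
G# and Ab name the same pitch class
= Ab5


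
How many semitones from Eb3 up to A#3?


Let's work it out.
Absolute semitone position = octave×12 + chromatic position
Eb3: 3×12 + 3 = 39
A#3: 3×12 + 10 = 46
Difference = 46 - 39 = 7
= 7 semitones


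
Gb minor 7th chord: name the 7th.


Solution.
Minor 7th chord = root + minor 3rd + perfect 5th + minor 7th
Seventh chords stack in thirds, so the letter names are G-B-D-F
Root: Gb
Minor 3rd above Gb: Bbb
Perfect 5th above Gb: Db
Minor 7th above Gb: Fb
The 7th = Fb


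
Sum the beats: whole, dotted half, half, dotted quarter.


Working:
Beat values:
  whole = 4 beats
  dotted half = 3 beats
  half = 2 beats
  dotted quarter = 1.5 beats
Sum = 4 + 3 + 2 + 1.5
= 10.5 beats


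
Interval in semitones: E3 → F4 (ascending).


Solution.
Absolute semitone position = octave×12 + chromatic position
E3: 3×12 + 4 = 40
F4: 4×12 + 5 = 53
Difference = 53 - 40 = 13
= 13 semitones


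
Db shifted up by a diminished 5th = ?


Let's work it out.
diminished 5th: 5 letter names, 6 semitones
Letter: D + 4 → A
Pitch: Db + 6 semitones, spelled as an A → Abb
= Abb


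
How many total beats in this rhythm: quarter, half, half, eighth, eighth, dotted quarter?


Working:
Beat values:
  quarter = 1 beat
  half = 2 beats
  half = 2 beats
  eighth = 0.5 beats
  eighth = 0.5 beats
  dotted quarter = 1.5 beats
Sum = 1 + 2 + 2 + 0.5 + 0.5 + 1.5
= 7.5 beats


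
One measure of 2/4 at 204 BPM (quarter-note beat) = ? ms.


Quarter-note beat duration = 60000 / 204 ms
Beats per measure (2/4) = 2
One measure = 2 × 60000 / 204 = 120000 / 204 ms
= 588.2 ms


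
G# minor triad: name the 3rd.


Reasoning:
Minor triad = root + minor 3rd (3 semitones) + perfect 5th (7 semitones)
A triad on G# stacks thirds, so the chord tones use letter names G-B-D
Root: G#
Minor 3rd above G#: B
Perfect 5th above G#: D#
The 3rd = B


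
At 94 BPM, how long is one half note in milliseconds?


Working:
One quarter-note beat = 60000 / BPM = 60000 / 94 ms
Half note = 2 × quarter note
Duration = 2 × 60000 / 94 = 120000 / 94
= 1276.6 ms


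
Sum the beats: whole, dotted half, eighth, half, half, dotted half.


Solution.
Beat values:
  whole = 4 beats
  dotted half = 3 beats
  eighth = 0.5 beats
  half = 2 beats
  half = 2 beats
  dotted half = 3 beats
Sum = 4 + 3 + 0.5 + 2 + 2 + 3
= 14.5 beats


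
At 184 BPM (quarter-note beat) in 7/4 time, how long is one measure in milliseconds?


Reasoning:
Quarter-note beat duration = 60000 / 184 ms
Beats per measure (7/4) = 7
One measure = 7 × 60000 / 184 = 420000 / 184 ms
= 2282.6 ms
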